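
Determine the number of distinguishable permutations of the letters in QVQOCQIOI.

QVQOCQIOI has 9 letters with I appearing twice, O appearing twice, and Q appearing 3 times.
Dividing 9! = 362880 by 3!·2!·2! = 24 for the repeated letters gives 15120.

15120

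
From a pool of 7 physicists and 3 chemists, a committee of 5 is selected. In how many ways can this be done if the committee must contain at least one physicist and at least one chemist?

231

With no constraint there are C(10,5) = 252 possible selections.
Selections missing a whole group: no physicists → C(3,5) = 0; no chemists → C(7,5) = 21.
Both groups omitted at once is impossible, so 252 − 21 = 231.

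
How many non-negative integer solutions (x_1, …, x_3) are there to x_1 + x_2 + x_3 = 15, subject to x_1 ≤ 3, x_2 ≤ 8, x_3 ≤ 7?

10

By stars and bars, unrestricted non-negative solutions to x_1+…+x_3 = 15 number C(15+2,2) = 136.
Subtract solutions that violate a single cap (substitute x_i' = x_i − (cap_i+1)): x_1 ≥ 4 gives C(13,2) = 78; x_2 ≥ 9 gives C(8,2) = 28; x_3 ≥ 8 gives C(9,2) = 36. Together 142.
Add back pairs where two caps are both exceeded: 6 + 10 + 0 = 16.
By inclusion–exclusion the count is 136 − 142 + 16 = 10.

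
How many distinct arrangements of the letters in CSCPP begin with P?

With the first slot taken by P, it remains to arrange the other 4 letters (CSCP).
Those 4 letters have C appearing twice, giving (4)!/(2!) = 12.

12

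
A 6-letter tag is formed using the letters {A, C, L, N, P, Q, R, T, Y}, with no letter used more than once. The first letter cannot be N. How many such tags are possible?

53760

The first letter has 9−1 = 8 choices (anything except N).
The remaining 5 letters are filled from the other 8 symbols without repetition: 8 × 7 × 6 × 5 × 4 = 6720.
Total: 8 × 6720 = 53760.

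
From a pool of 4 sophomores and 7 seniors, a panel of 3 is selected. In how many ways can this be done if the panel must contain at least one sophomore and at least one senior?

Total 3-person selections from all 11: C(11,3) = 165.
Subtract selections that omit an entire group: no sophomores → C(7,3) = 35; no seniors → C(4,3) = 4.
Both groups omitted at once is impossible, so 165 − 39 = 126.

126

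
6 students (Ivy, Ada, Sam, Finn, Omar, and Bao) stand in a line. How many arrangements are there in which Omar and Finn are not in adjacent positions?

480

Of the 6! = 720 arrangements, those with Omar and Finn adjacent number 2 × 5! = 240 (treat the pair as a block with 2 internal orders).
So 720 − 240 = 480 arrangements keep them apart.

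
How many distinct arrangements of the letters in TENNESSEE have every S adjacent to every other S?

840

Treat the 2 copies of S as a single block. The multiset to arrange is then {SS, E, E, E, E, N, N, T}, 8 items in all.
That gives (8)!/(4!·2!) = 840 arrangements.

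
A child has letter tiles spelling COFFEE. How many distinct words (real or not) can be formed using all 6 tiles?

180

Letter multiplicities in COFFEE: C×1, E×2, F×2, O×1.
So there are 6! / (2!·2!) = 180 distinguishable arrangements.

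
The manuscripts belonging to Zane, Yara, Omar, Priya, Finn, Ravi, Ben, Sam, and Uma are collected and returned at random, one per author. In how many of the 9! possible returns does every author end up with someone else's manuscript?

This is the derangement count D_9: permutations of 9 items with no fixed point.
By inclusion–exclusion this is Σ_{j=0}^{9} (−1)^j C(9,j)·(9−j)!.
Computing: 362880 − 362880 + 181440 − 60480 + 15120 − 3024 + 504 − 72 + 9 − 1 = 133496.

133496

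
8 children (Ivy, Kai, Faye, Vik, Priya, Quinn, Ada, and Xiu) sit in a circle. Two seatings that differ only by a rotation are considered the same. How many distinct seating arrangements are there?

Fix one person's seat to break rotational symmetry; the remaining 7 people can be arranged in (7)! = 5040 ways.

5040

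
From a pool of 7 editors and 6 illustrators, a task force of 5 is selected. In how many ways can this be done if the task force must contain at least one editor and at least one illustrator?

1260

Total 5-person selections from all 13: C(13,5) = 1287.
Selections missing a whole group: no editors → C(6,5) = 6; no illustrators → C(7,5) = 21.
Both groups omitted at once is impossible, so 1287 − 27 = 1260.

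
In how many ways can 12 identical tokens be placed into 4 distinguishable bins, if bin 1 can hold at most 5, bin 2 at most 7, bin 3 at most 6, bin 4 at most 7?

245

By stars and bars, unrestricted non-negative solutions to x_1+…+x_4 = 12 number C(12+3,3) = 455.
Subtract solutions that violate a single cap (substitute x_i' = x_i − (cap_i+1)): x_1 ≥ 6 gives C(9,3) = 84; x_2 ≥ 8 gives C(7,3) = 35; x_3 ≥ 7 gives C(8,3) = 56; x_4 ≥ 8 gives C(7,3) = 35. Together 210.
No two caps can be exceeded simultaneously, so the pair terms are all 0.
By inclusion–exclusion the count is 455 − 210 + 0 = 245.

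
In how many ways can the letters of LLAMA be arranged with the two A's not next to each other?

18

There are 5!/(2!·2!) = 30 arrangements of LLAMA in total.
Arrangements with the A's together: treat AA as one letter, giving (4)!/(2!) = 12.
Hence 30 − 12 = 18.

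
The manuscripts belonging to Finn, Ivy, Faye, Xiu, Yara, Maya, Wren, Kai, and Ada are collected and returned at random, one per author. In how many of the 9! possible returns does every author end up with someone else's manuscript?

Count assignments avoiding every fixed point. For any j of the 9 authors fixed to their own manuscript, the other 9−j can be arranged in (9−j)! ways.
By inclusion–exclusion this is Σ_{j=0}^{9} (−1)^j C(9,j)·(9−j)!.
Computing: 362880 − 362880 + 181440 − 60480 + 15120 − 3024 + 504 − 72 + 9 − 1 = 133496.

133496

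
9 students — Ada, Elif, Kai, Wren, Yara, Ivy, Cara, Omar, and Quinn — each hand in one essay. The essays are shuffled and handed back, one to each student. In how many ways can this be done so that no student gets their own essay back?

133496

Let Aᵢ be the assignments in which student i gets their own essay. We want the size of the complement of A₁∪…∪A_9.
By inclusion–exclusion this is Σ_{j=0}^{9} (−1)^j C(9,j)·(9−j)!.
Computing: 362880 − 362880 + 181440 − 60480 + 15120 − 3024 + 504 − 72 + 9 − 1 = 133496.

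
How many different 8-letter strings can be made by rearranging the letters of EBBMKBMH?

3360

Letter multiplicities in EBBMKBMH: B×3, E×1, H×1, K×1, M×2.
Dividing 8! = 40320 by 3!·2! = 12 for the repeated letters gives 3360.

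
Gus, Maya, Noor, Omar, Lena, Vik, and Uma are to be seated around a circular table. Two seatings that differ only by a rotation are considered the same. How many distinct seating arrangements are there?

Fix one person's seat to break rotational symmetry; the remaining 6 people can be arranged in (6)! = 720 ways.

720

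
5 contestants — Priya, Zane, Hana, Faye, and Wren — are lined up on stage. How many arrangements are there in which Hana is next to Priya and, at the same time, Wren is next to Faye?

24

Treat {Hana,Priya} as one block (2 orders) and {Wren,Faye} as another (2 orders).
That leaves 3 units to arrange: 2 × 2 × 3! = 4 × 6 = 24.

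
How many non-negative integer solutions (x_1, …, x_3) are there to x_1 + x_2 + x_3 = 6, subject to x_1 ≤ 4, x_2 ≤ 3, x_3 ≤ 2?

Without the upper bounds there are C(8,2) = 28 ways to split 6 among 3 variables.
Subtract solutions that violate a single cap (substitute x_i' = x_i − (cap_i+1)): x_1 ≥ 5 gives C(3,2) = 3; x_2 ≥ 4 gives C(4,2) = 6; x_3 ≥ 3 gives C(5,2) = 10. Together 19.
No two caps can be exceeded simultaneously, so the pair terms are all 0.
By inclusion–exclusion the count is 28 − 19 + 0 = 9.

9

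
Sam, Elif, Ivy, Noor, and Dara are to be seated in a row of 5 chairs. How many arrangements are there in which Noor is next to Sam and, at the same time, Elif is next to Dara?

24

Treat {Noor,Sam} as one block (2 orders) and {Elif,Dara} as another (2 orders).
That leaves 3 units to arrange: 2 × 2 × 3! = 4 × 6 = 24.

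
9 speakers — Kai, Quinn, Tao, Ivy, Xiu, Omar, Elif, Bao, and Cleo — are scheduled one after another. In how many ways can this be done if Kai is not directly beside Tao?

282240

Of the 9! = 362880 arrangements, those with Kai and Tao adjacent number 2 × 8! = 80640 (treat the pair as a block with 2 internal orders).
So 362880 − 80640 = 282240 arrangements keep them apart.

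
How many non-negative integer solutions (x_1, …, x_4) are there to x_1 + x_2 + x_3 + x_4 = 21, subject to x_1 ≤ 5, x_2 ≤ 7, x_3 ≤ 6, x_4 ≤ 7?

35

Without the upper bounds there are C(24,3) = 2024 ways to split 21 among 4 variables.
Subtract solutions that violate a single cap (substitute x_i' = x_i − (cap_i+1)): x_1 ≥ 6 gives C(18,3) = 816; x_2 ≥ 8 gives C(16,3) = 560; x_3 ≥ 7 gives C(17,3) = 680; x_4 ≥ 8 gives C(16,3) = 560. Together 2616.
Add back pairs where two caps are both exceeded: 120 + 165 + 120 + 84 + 56 + 84 = 629.
Subtract triples: 1 + 0 + 1 + 0 = 2.
By inclusion–exclusion the count is 2024 − 2616 + 629 − 2 = 35.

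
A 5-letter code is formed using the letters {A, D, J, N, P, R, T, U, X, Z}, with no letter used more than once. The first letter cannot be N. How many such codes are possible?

27216

The first letter has 10−1 = 9 choices (anything except N).
The remaining 4 letters are filled from the other 9 symbols without repetition: 9 × 8 × 7 × 6 = 3024.
Total: 9 × 3024 = 27216.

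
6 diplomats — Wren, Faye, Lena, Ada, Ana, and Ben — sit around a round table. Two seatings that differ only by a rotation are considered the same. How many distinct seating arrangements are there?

120

Around a circle, 6 distinct people have 6!/6 = (5)! = 120 rotationally distinct seatings.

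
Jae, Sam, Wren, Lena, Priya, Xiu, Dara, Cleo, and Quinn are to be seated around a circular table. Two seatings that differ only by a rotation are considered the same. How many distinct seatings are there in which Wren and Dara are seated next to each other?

10080

Treat {Wren, Dara} as one unit (2 internal orders) and seat the resulting 8 units around the table: (7)! circular arrangements.
So 2 × (7)! = 2 × 5040 = 10080.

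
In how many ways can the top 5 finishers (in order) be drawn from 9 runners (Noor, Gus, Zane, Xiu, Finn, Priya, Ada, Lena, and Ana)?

15120

There are 9 choices for 1st place, 8 for 2nd, and so on down to 5 for position 5.
That gives 9 × 8 × 7 × 6 × 5 = 15120.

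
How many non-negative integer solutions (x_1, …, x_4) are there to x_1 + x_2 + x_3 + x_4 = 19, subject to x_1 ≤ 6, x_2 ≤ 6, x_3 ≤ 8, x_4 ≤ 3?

Without the upper bounds there are C(22,3) = 1540 ways to split 19 among 4 variables.
Subtract solutions that violate a single cap (substitute x_i' = x_i − (cap_i+1)): x_1 ≥ 7 gives C(15,3) = 455; x_2 ≥ 7 gives C(15,3) = 455; x_3 ≥ 9 gives C(13,3) = 286; x_4 ≥ 4 gives C(18,3) = 816. Together 2012.
Add back pairs where two caps are both exceeded: 56 + 20 + 165 + 20 + 165 + 84 = 510.
Subtract triples: 0 + 4 + 0 + 0 = 4.
By inclusion–exclusion the count is 1540 − 2012 + 510 − 4 = 34.

34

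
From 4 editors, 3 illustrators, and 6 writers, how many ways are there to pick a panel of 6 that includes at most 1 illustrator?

966

Split by how many illustrators are chosen (0 through 1).
Sum: C(3,0)·C(10,6) + C(3,1)·C(10,5) = 210 + 756 = 966.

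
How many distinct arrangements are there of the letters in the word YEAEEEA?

The 7 letters of YEAEEEA have repeats: A appearing twice and E appearing 4 times.
The number of distinct arrangements is 7!/(4!·2!) = 5040/48 = 105.

105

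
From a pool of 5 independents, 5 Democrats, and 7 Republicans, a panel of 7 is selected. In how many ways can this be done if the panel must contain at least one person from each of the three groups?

17745

Total 7-person selections from all 17: C(17,7) = 19448.
Subtract selections that omit an entire group: no independents → C(12,7) = 792; no Democrats → C(12,7) = 792; no Republicans → C(10,7) = 120.
Add back selections omitting two groups (i.e. drawn from a single group): C(5,7) + C(5,7) + C(7,7) = 1.
By inclusion–exclusion: 19448 − 1704 + 1 = 17745.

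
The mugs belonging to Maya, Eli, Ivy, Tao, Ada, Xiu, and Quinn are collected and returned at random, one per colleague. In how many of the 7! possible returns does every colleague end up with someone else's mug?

This is the derangement count D_7: permutations of 7 items with no fixed point.
By inclusion–exclusion this is Σ_{j=0}^{7} (−1)^j C(7,j)·(7−j)!.
Computing: 5040 − 5040 + 2520 − 840 + 210 − 42 + 7 − 1 = 1854.

1854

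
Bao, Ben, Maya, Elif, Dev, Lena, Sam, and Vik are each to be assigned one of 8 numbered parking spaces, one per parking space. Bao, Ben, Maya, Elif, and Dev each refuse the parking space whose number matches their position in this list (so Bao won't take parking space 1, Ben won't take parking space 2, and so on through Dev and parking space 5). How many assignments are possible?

21234

Let Aᵢ (for 1 ≤ i ≤ 5) be the placements that put person i in their forbidden parking space. Any j of these fix j positions, leaving (8−j)! ways to fill the rest, and there are C(5,j) ways to pick which j.
By inclusion–exclusion, the number of valid placements is Σ_{j=0}^{5} (−1)^j C(5,j)·(8−j)!.
Computing: 40320 − 25200 + 7200 − 1200 + 120 − 6 = 21234.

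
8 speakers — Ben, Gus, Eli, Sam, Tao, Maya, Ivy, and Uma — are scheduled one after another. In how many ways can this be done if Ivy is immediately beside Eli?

10080

Place the 6 others and the Ivy-Eli pair as 7 objects in a line; the pair has 2 internal arrangements.
So the count is 2·(7)! = 10080.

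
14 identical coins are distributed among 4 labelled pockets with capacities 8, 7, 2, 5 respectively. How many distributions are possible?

Ignoring the caps, the number of non-negative solutions to x_1+…+x_4 = 14 is C(17,3) = 680.
Subtract solutions that violate a single cap (substitute x_i' = x_i − (cap_i+1)): x_1 ≥ 9 gives C(8,3) = 56; x_2 ≥ 8 gives C(9,3) = 84; x_3 ≥ 3 gives C(14,3) = 364; x_4 ≥ 6 gives C(11,3) = 165. Together 669.
Add back pairs where two caps are both exceeded: 0 + 10 + 0 + 20 + 1 + 56 = 87.
By inclusion–exclusion the count is 680 − 669 + 87 = 98.

98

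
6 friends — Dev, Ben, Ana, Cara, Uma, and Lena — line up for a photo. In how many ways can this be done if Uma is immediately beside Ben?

Place the 4 others and the Uma-Ben pair as 5 objects in a line; the pair has 2 internal arrangements.
That gives 2 × 5! = 2 × 120 = 240.

240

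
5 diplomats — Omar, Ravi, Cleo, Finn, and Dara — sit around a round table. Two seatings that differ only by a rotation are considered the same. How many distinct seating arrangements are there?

Around a circle, 5 distinct people have 5!/5 = (4)! = 24 rotationally distinct seatings.

24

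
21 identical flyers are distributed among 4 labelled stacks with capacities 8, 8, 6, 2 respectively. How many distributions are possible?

19

Ignoring the caps, the number of non-negative solutions to x_1+…+x_4 = 21 is C(24,3) = 2024.
Subtract solutions that violate a single cap (substitute x_i' = x_i − (cap_i+1)): x_1 ≥ 9 gives C(15,3) = 455; x_2 ≥ 9 gives C(15,3) = 455; x_3 ≥ 7 gives C(17,3) = 680; x_4 ≥ 3 gives C(21,3) = 1330. Together 2920.
Add back pairs where two caps are both exceeded: 20 + 56 + 220 + 56 + 220 + 364 = 936.
Subtract triples: 0 + 1 + 10 + 10 = 21.
By inclusion–exclusion the count is 2024 − 2920 + 936 − 21 = 19.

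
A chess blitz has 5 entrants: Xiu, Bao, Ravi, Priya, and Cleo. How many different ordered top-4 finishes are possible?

There are 5 choices for 1st place, 4 for 2nd, and so on down to 2 for position 4.
That gives 5 × 4 × 3 × 2 = 120.

120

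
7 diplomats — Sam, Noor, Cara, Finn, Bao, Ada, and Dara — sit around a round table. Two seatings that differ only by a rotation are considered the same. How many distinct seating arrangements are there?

Seat Sam anywhere (absorbing the rotational symmetry), then permute the other 6: (6)! = 720.

720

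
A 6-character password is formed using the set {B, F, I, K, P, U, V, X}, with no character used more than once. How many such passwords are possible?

20160

Choose and order 6 of the 8 symbols: the first character has 8 options, the next 7, and so on down to 3.
8 × 7 × 6 × 5 × 4 × 3 = 20160.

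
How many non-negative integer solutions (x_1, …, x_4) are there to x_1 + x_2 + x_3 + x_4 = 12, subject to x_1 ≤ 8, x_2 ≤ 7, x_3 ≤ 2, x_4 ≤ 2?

Without the upper bounds there are C(15,3) = 455 ways to split 12 among 4 variables.
Subtract solutions that violate a single cap (substitute x_i' = x_i − (cap_i+1)): x_1 ≥ 9 gives C(6,3) = 20; x_2 ≥ 8 gives C(7,3) = 35; x_3 ≥ 3 gives C(12,3) = 220; x_4 ≥ 3 gives C(12,3) = 220. Together 495.
Add back pairs where two caps are both exceeded: 0 + 1 + 1 + 4 + 4 + 84 = 94.
By inclusion–exclusion the count is 455 − 495 + 94 = 54.

54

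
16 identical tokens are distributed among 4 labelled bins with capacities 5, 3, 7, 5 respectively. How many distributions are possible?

34

Ignoring the caps, the number of non-negative solutions to x_1+…+x_4 = 16 is C(19,3) = 969.
Subtract solutions that violate a single cap (substitute x_i' = x_i − (cap_i+1)): x_1 ≥ 6 gives C(13,3) = 286; x_2 ≥ 4 gives C(15,3) = 455; x_3 ≥ 8 gives C(11,3) = 165; x_4 ≥ 6 gives C(13,3) = 286. Together 1192.
Add back pairs where two caps are both exceeded: 84 + 10 + 35 + 35 + 84 + 10 = 258.
Subtract triples: 0 + 1 + 0 + 0 = 1.
By inclusion–exclusion the count is 969 − 1192 + 258 − 1 = 34.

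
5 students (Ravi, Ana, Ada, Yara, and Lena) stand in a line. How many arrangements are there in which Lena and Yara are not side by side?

Of the 5! = 120 arrangements, those with Lena and Yara adjacent number 2 × 4! = 48 (treat the pair as a block with 2 internal orders).
Complementary counting: 120 − 48 = 72.

72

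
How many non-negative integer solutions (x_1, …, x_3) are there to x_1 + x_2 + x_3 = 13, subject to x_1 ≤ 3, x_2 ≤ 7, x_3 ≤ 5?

6

Without the upper bounds there are C(15,2) = 105 ways to split 13 among 3 variables.
Subtract solutions that violate a single cap (substitute x_i' = x_i − (cap_i+1)): x_1 ≥ 4 gives C(11,2) = 55; x_2 ≥ 8 gives C(7,2) = 21; x_3 ≥ 6 gives C(9,2) = 36. Together 112.
Add back pairs where two caps are both exceeded: 3 + 10 + 0 = 13.
By inclusion–exclusion the count is 105 − 112 + 13 = 6.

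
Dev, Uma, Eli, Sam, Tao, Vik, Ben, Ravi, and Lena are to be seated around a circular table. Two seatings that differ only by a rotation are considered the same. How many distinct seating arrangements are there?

Seat Dev anywhere (absorbing the rotational symmetry), then permute the other 8: (8)! = 40320.

40320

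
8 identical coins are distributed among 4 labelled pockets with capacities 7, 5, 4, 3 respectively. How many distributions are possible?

99

Ignoring the caps, the number of non-negative solutions to x_1+…+x_4 = 8 is C(11,3) = 165.
Subtract solutions that violate a single cap (substitute x_i' = x_i − (cap_i+1)): x_1 ≥ 8 gives C(3,3) = 1; x_2 ≥ 6 gives C(5,3) = 10; x_3 ≥ 5 gives C(6,3) = 20; x_4 ≥ 4 gives C(7,3) = 35. Together 66.
No two caps can be exceeded simultaneously, so the pair terms are all 0.
By inclusion–exclusion the count is 165 − 66 + 0 = 99.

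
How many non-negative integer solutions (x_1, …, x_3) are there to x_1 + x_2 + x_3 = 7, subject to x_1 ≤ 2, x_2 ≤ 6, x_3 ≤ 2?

8

Ignoring the caps, the number of non-negative solutions to x_1+…+x_3 = 7 is C(9,2) = 36.
Subtract solutions that violate a single cap (substitute x_i' = x_i − (cap_i+1)): x_1 ≥ 3 gives C(6,2) = 15; x_2 ≥ 7 gives C(2,2) = 1; x_3 ≥ 3 gives C(6,2) = 15. Together 31.
Add back pairs where two caps are both exceeded: 0 + 3 + 0 = 3.
By inclusion–exclusion the count is 36 − 31 + 3 = 8.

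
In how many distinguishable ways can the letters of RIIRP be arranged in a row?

The 5 letters of RIIRP have repeats: I appearing twice and R appearing twice.
So there are 5! / (2!·2!) = 30 distinguishable arrangements.

30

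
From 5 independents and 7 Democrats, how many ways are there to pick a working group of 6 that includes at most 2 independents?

Split by how many independents are chosen (0 through 2).
Sum: C(5,0)·C(7,6) + C(5,1)·C(7,5) + C(5,2)·C(7,4) = 7 + 105 + 350 = 462.

462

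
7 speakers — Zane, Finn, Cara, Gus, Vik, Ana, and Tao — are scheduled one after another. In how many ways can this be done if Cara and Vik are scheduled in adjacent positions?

1440

Treat {Cara, Vik} as a single unit. There are 6 units to order, and the pair itself can be ordered 2 ways.
So the count is 2·(6)! = 1440.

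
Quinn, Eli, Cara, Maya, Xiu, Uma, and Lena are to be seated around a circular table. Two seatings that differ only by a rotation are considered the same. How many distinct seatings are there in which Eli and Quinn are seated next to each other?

Treat {Eli, Quinn} as one unit (2 internal orders) and seat the resulting 6 units around the table: (5)! circular arrangements.
So 2 × (5)! = 2 × 120 = 240.

240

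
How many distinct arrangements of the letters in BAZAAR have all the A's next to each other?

24

Treat the 3 copies of A as a single block. The multiset to arrange is then {AAA, B, R, Z}, 4 items in all.
All 4 items are distinct, so there are (4)! = 24 arrangements.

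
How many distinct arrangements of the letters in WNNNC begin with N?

With the first slot taken by N, it remains to arrange the other 4 letters (WNNC).
Those 4 letters have N appearing twice, giving (4)!/(2!) = 12.

12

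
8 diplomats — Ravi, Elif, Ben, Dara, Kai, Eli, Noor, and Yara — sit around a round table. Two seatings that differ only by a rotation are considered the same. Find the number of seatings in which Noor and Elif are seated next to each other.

Glue Noor and Elif into a block (2 internal orders). Seating 7 units around a circle gives (6)! arrangements.
So 2 × (6)! = 2 × 720 = 1440.

1440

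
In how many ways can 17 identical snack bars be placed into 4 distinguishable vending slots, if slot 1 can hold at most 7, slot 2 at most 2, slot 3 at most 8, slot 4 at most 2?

10

Ignoring the caps, the number of non-negative solutions to x_1+…+x_4 = 17 is C(20,3) = 1140.
Subtract solutions that violate a single cap (substitute x_i' = x_i − (cap_i+1)): x_1 ≥ 8 gives C(12,3) = 220; x_2 ≥ 3 gives C(17,3) = 680; x_3 ≥ 9 gives C(11,3) = 165; x_4 ≥ 3 gives C(17,3) = 680. Together 1745.
Add back pairs where two caps are both exceeded: 84 + 1 + 84 + 56 + 364 + 56 = 645.
Subtract triples: 0 + 20 + 0 + 10 = 30.
By inclusion–exclusion the count is 1140 − 1745 + 645 − 30 = 10.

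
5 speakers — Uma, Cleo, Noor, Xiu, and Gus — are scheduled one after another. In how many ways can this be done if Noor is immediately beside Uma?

48

Glue Noor and Uma into one block (2 internal orders), leaving 4 units to arrange in a row.
That gives 2 × 4! = 2 × 24 = 48.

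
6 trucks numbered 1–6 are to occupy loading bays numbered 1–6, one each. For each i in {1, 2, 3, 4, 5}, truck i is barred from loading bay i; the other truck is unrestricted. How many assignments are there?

309

Let Aᵢ (for 1 ≤ i ≤ 5) be the placements that put truck i in its forbidden loading bay. Any j of these fix j positions, leaving (6−j)! ways to fill the rest, and there are C(5,j) ways to pick which j.
By inclusion–exclusion, the number of valid placements is Σ_{j=0}^{5} (−1)^j C(5,j)·(6−j)!.
Computing: 720 − 600 + 240 − 60 + 10 − 1 = 309.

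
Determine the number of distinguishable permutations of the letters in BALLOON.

1260

The 7 letters of BALLOON have repeats: L appearing twice and O appearing twice.
Dividing 7! = 5040 by 2!·2! = 4 for the repeated letters gives 1260.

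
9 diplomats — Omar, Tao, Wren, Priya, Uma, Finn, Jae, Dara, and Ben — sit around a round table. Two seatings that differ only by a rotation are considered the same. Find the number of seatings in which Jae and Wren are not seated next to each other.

30240

All circular seatings of 9 people number (8)! = 40320.
Seatings with Jae beside Wren: treat them as a block with 2 internal orders, giving 2 × (7)! = 10080.
Subtracting, 40320 − 10080 = 30240.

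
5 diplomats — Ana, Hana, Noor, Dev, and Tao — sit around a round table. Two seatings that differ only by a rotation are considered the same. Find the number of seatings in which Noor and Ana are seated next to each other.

Treat {Noor, Ana} as one unit (2 internal orders) and seat the resulting 4 units around the table: (3)! circular arrangements.
So 2 × (3)! = 2 × 6 = 12.

12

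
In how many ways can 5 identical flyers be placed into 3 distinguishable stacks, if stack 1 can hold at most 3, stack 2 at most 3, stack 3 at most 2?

By stars and bars, unrestricted non-negative solutions to x_1+…+x_3 = 5 number C(5+2,2) = 21.
Subtract solutions that violate a single cap (substitute x_i' = x_i − (cap_i+1)): x_1 ≥ 4 gives C(3,2) = 3; x_2 ≥ 4 gives C(3,2) = 3; x_3 ≥ 3 gives C(4,2) = 6. Together 12.
No two caps can be exceeded simultaneously, so the pair terms are all 0.
By inclusion–exclusion the count is 21 − 12 + 0 = 9.

9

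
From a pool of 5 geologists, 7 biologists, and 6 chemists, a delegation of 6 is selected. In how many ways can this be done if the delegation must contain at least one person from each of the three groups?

15470

Total 6-person selections from all 18: C(18,6) = 18564.
Selections missing a whole group: no geologists → C(13,6) = 1716; no biologists → C(11,6) = 462; no chemists → C(12,6) = 924.
Add back selections omitting two groups (i.e. drawn from a single group): C(5,6) + C(7,6) + C(6,6) = 8.
By inclusion–exclusion: 18564 − 3102 + 8 = 15470.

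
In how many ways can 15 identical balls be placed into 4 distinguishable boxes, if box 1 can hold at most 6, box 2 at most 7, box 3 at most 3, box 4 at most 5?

By stars and bars, unrestricted non-negative solutions to x_1+…+x_4 = 15 number C(15+3,3) = 816.
Subtract solutions that violate a single cap (substitute x_i' = x_i − (cap_i+1)): x_1 ≥ 7 gives C(11,3) = 165; x_2 ≥ 8 gives C(10,3) = 120; x_3 ≥ 4 gives C(14,3) = 364; x_4 ≥ 6 gives C(12,3) = 220. Together 869.
Add back pairs where two caps are both exceeded: 1 + 35 + 10 + 20 + 4 + 56 = 126.
By inclusion–exclusion the count is 816 − 869 + 126 = 73.

73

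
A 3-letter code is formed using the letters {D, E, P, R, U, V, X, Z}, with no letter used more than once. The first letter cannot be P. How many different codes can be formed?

294

The first letter has 8−1 = 7 choices (anything except P).
The remaining 2 letters are filled from the other 7 symbols without repetition: 7 × 6 = 42.
Total: 7 × 42 = 294.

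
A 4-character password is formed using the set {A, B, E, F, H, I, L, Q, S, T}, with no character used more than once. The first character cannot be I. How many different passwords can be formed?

4536

The first character has 10−1 = 9 choices (anything except I).
The remaining 3 characters are filled from the other 9 symbols without repetition: 9 × 8 × 7 = 504.
Total: 9 × 504 = 4536.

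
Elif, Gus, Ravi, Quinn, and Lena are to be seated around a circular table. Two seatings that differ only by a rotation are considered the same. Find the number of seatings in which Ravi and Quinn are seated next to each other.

12

Treat {Ravi, Quinn} as one unit (2 internal orders) and seat the resulting 4 units around the table: (3)! circular arrangements.
So 2 × (3)! = 2 × 6 = 12.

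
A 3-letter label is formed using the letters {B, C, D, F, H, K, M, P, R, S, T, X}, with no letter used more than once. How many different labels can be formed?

1320

With no repetition, fill the 3 letters in order: 12 choices, then 11, down to 10.
12 × 11 × 10 = 1320.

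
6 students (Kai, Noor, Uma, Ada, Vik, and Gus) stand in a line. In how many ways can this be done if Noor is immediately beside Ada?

Place the 4 others and the Noor-Ada pair as 5 objects in a line; the pair has 2 internal arrangements.
That gives 2 × 5! = 2 × 120 = 240.

240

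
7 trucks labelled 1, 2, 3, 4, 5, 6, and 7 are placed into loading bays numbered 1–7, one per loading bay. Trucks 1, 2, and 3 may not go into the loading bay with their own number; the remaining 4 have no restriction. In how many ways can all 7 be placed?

3216

Let Aᵢ (for i ∈ {1, 2, 3}) be the placements that put truck i in its forbidden loading bay. Any j of these fix j positions, leaving (7−j)! ways to fill the rest, and there are C(3,j) ways to pick which j.
By inclusion–exclusion, the number of valid placements is Σ_{j=0}^{3} (−1)^j C(3,j)·(7−j)!.
Computing: 5040 − 2160 + 360 − 24 = 3216.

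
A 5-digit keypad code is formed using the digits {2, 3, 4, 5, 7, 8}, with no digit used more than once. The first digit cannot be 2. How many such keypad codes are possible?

600

The first digit has 6−1 = 5 choices (anything except 2).
The remaining 4 digits are filled from the other 5 symbols without repetition: 5 × 4 × 3 × 2 = 120.
Total: 5 × 120 = 600.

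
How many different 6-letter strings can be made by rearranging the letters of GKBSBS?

The 6 letters of GKBSBS have repeats: B appearing twice and S appearing twice.
Dividing 6! = 720 by 2!·2! = 4 for the repeated letters gives 180.

180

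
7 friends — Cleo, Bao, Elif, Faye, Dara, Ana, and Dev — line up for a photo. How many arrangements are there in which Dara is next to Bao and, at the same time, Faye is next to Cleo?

480

Treat {Dara,Bao} as one block (2 orders) and {Faye,Cleo} as another (2 orders).
That leaves 5 units to arrange: 2 × 2 × 5! = 4 × 120 = 480.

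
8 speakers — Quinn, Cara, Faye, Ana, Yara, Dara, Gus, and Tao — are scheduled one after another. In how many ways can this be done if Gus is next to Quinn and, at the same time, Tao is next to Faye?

Treat {Gus,Quinn} as one block (2 orders) and {Tao,Faye} as another (2 orders).
That leaves 6 units to arrange: 2 × 2 × 6! = 4 × 720 = 2880.

2880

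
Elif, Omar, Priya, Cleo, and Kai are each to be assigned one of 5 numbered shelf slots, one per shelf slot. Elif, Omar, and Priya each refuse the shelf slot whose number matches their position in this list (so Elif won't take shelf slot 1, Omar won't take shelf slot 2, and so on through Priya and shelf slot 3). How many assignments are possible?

64

Let Aᵢ (for i ∈ {1, 2, 3}) be the placements that put person i in their forbidden shelf slot. Any j of these fix j positions, leaving (5−j)! ways to fill the rest, and there are C(3,j) ways to pick which j.
By inclusion–exclusion, the number of valid placements is Σ_{j=0}^{3} (−1)^j C(3,j)·(5−j)!.
Computing: 120 − 72 + 18 − 2 = 64.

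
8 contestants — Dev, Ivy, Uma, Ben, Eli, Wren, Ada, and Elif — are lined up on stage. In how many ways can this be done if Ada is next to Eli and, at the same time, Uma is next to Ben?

Treat {Ada,Eli} as one block (2 orders) and {Uma,Ben} as another (2 orders).
That leaves 6 units to arrange: 2 × 2 × 6! = 4 × 720 = 2880.

2880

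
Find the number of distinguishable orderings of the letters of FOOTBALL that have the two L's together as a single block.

2520

Treat the 2 copies of L as a single block. The multiset to arrange is then {LL, A, B, F, O, O, T}, 7 items in all.
That gives (7)!/(2!) = 2520 arrangements.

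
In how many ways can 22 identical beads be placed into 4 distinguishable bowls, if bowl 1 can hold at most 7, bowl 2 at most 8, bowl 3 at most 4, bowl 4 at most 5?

10

Ignoring the caps, the number of non-negative solutions to x_1+…+x_4 = 22 is C(25,3) = 2300.
Subtract solutions that violate a single cap (substitute x_i' = x_i − (cap_i+1)): x_1 ≥ 8 gives C(17,3) = 680; x_2 ≥ 9 gives C(16,3) = 560; x_3 ≥ 5 gives C(20,3) = 1140; x_4 ≥ 6 gives C(19,3) = 969. Together 3349.
Add back pairs where two caps are both exceeded: 56 + 220 + 165 + 165 + 120 + 364 = 1090.
Subtract triples: 1 + 0 + 20 + 10 = 31.
By inclusion–exclusion the count is 2300 − 3349 + 1090 − 31 = 10.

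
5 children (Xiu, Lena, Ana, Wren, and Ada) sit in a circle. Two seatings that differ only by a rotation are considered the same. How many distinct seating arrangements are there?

Seat Xiu anywhere (absorbing the rotational symmetry), then permute the other 4: (4)! = 24.

24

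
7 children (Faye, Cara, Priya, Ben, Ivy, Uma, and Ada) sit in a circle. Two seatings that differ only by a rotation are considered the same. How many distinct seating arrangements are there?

720

Fix one person's seat to break rotational symmetry; the remaining 6 people can be arranged in (6)! = 720 ways.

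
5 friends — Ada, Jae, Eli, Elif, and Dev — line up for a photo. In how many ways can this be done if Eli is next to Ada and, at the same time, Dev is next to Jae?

Treat {Eli,Ada} as one block (2 orders) and {Dev,Jae} as another (2 orders).
That leaves 3 units to arrange: 2 × 2 × 3! = 4 × 6 = 24.

24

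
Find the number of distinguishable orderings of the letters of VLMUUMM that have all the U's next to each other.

120

Treat the 2 copies of U as a single block. The multiset to arrange is then {UU, L, M, M, M, V}, 6 items in all.
That gives (6)!/(3!) = 120 arrangements.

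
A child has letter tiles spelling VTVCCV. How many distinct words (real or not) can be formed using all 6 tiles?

Letter multiplicities in VTVCCV: C×2, T×1, V×3.
The number of distinct arrangements is 6!/(3!·2!) = 720/12 = 60.

60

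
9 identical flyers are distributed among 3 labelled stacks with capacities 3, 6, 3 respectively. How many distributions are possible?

Without the upper bounds there are C(11,2) = 55 ways to split 9 among 3 stacks.
Subtract solutions that violate a single cap (substitute x_i' = x_i − (cap_i+1)): x_1 ≥ 4 gives C(7,2) = 21; x_2 ≥ 7 gives C(4,2) = 6; x_3 ≥ 4 gives C(7,2) = 21. Together 48.
Add back pairs where two caps are both exceeded: 0 + 3 + 0 = 3.
By inclusion–exclusion the count is 55 − 48 + 3 = 10.

10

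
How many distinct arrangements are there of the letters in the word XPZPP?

XPZPP has 5 letters with P appearing 3 times.
The number of distinct arrangements is 5!/(3!) = 120/6 = 20.

20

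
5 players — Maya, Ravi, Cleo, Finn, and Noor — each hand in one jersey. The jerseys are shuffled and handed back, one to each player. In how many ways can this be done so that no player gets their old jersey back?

Count assignments avoiding every fixed point. For any j of the 5 players fixed to their old jersey, the other 5−j can be arranged in (5−j)! ways.
By inclusion–exclusion this is Σ_{j=0}^{5} (−1)^j C(5,j)·(5−j)!.
Computing: 120 − 120 + 60 − 20 + 5 − 1 = 44.

44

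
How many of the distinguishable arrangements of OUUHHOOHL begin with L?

With the first slot taken by L, it remains to arrange the other 8 letters (OUUHHOOH).
Those 8 letters have H appearing 3 times, O appearing 3 times, and U appearing twice, giving (8)!/(3!·3!·2!) = 560.

560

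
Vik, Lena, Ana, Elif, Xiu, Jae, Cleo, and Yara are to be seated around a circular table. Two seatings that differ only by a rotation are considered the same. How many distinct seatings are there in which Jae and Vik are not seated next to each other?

Without the restriction there are (7)! = 5040 seatings.
Those with Jae next to Vik: fuse the pair into one unit and seat 7 units around a circle — 2·(6)! = 1440.
Subtracting, 5040 − 1440 = 3600.

3600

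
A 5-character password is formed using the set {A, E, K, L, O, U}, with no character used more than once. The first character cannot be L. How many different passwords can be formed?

600

The first character has 6−1 = 5 choices (anything except L).
The remaining 4 characters are filled from the other 5 symbols without repetition: 5 × 4 × 3 × 2 = 120.
Total: 5 × 120 = 600.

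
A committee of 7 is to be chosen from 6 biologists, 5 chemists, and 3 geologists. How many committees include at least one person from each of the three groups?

3058

Unrestricted: C(14,7) = 3432 ways to pick any 7 of the 14.
Selections missing a whole group: no biologists → C(8,7) = 8; no chemists → C(9,7) = 36; no geologists → C(11,7) = 330.
Add back selections omitting two groups (i.e. drawn from a single group): C(6,7) + C(5,7) + C(3,7) = 0.
By inclusion–exclusion: 3432 − 374 + 0 = 3058.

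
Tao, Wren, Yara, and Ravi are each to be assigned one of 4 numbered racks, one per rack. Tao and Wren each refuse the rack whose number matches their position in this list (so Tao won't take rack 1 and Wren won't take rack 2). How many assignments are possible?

Let Aᵢ (for i ∈ {1, 2}) be the placements that put person i in their forbidden rack. Any j of these fix j positions, leaving (4−j)! ways to fill the rest, and there are C(2,j) ways to pick which j.
By inclusion–exclusion, the number of valid placements is Σ_{j=0}^{2} (−1)^j C(2,j)·(4−j)!.
Computing: 24 − 12 + 2 = 14.

14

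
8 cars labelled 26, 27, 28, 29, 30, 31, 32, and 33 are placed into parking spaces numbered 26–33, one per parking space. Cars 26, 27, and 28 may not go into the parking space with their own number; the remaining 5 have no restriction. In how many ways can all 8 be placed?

Let Aᵢ (for i ∈ {26, 27, 28}) be the placements that put car i in its forbidden parking space. Any j of these fix j positions, leaving (8−j)! ways to fill the rest, and there are C(3,j) ways to pick which j.
By inclusion–exclusion, the number of valid placements is Σ_{j=0}^{3} (−1)^j C(3,j)·(8−j)!.
Computing: 40320 − 15120 + 2160 − 120 = 27240.

27240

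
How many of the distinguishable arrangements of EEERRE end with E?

Fix E in the last position and arrange the remaining 5 letters.
Those 5 letters have E appearing 3 times and R appearing twice, giving (5)!/(3!·2!) = 10.

10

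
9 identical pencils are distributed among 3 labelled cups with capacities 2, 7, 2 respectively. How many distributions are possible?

Without the upper bounds there are C(11,2) = 55 ways to split 9 among 3 cups.
Subtract solutions that violate a single cap (substitute x_i' = x_i − (cap_i+1)): x_1 ≥ 3 gives C(8,2) = 28; x_2 ≥ 8 gives C(3,2) = 3; x_3 ≥ 3 gives C(8,2) = 28. Together 59.
Add back pairs where two caps are both exceeded: 0 + 10 + 0 = 10.
By inclusion–exclusion the count is 55 − 59 + 10 = 6.

6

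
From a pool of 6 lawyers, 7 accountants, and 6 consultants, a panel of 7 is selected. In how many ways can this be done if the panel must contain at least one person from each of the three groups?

46165

Unrestricted: C(19,7) = 50388 ways to pick any 7 of the 19.
Subtract selections that omit an entire group: no lawyers → C(13,7) = 1716; no accountants → C(12,7) = 792; no consultants → C(13,7) = 1716.
Add back selections omitting two groups (i.e. drawn from a single group): C(6,7) + C(7,7) + C(6,7) = 1.
By inclusion–exclusion: 50388 − 4224 + 1 = 46165.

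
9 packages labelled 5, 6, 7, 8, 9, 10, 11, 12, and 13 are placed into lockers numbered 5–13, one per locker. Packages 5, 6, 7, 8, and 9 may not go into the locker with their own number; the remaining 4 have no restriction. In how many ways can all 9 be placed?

Let Aᵢ (for 5 ≤ i ≤ 9) be the placements that put package i in its forbidden locker. Any j of these fix j positions, leaving (9−j)! ways to fill the rest, and there are C(5,j) ways to pick which j.
By inclusion–exclusion, the number of valid placements is Σ_{j=0}^{5} (−1)^j C(5,j)·(9−j)!.
Computing: 362880 − 201600 + 50400 − 7200 + 600 − 24 = 205056.

205056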